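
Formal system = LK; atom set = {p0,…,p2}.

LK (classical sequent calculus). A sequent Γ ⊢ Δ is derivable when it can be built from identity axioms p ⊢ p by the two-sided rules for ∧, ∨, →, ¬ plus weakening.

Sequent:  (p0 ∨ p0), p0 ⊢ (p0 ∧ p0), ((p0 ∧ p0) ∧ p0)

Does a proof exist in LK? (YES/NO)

Derivation trace:
[∧R] (p0 ∨ p0), p0 ⊢ (p0 ∧ p0), ((p0 ∧ p0) ∧ p0)
  [∧R] (p0 ∨ p0), p0 ⊢ (p0 ∧ p0), (p0 ∧ p0)
    [∨L] (p0 ∨ p0) ⊢ (p0 ∧ p0), p0
      [∧R] p0 ⊢ (p0 ∧ p0)
        [Ax] p0 ⊢ p0
        [Ax] p0 ⊢ p0
      [Ax] p0 ⊢ p0
    [Ax] p0 ⊢ p0
  [Ax] p0 ⊢ p0

Result: YES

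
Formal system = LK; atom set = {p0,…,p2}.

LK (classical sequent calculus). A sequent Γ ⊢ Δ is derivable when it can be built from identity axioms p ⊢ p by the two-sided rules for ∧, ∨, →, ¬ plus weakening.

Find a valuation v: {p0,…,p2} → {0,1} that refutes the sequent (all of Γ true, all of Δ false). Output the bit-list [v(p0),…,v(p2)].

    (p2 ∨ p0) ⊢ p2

Search for a countermodel by truth-table:
  v=000: Γ:[(p2 ∨ p0)=F] Δ:[p2=F] refutes=False
  v=001: Γ:[(p2 ∨ p0)=T] Δ:[p2=T] refutes=False
  v=010: Γ:[(p2 ∨ p0)=F] Δ:[p2=F] refutes=False
  v=011: Γ:[(p2 ∨ p0)=T] Δ:[p2=T] refutes=False
  v=100: Γ:[(p2 ∨ p0)=T] Δ:[p2=F] refutes=True  ← countermodel

Result: [1, 0, 0]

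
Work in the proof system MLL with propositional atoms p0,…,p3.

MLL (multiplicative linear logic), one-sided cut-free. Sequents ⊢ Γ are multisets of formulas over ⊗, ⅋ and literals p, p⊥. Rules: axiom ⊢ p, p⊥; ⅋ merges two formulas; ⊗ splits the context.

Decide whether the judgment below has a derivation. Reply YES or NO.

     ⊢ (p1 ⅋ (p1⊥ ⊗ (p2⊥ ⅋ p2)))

Proof tree:
[⅋]  ⊢ (p1 ⅋ (p1⊥ ⊗ (p2⊥ ⅋ p2)))
  [⊗]  ⊢ p1, (p1⊥ ⊗ (p2⊥ ⅋ p2))
    [Ax]  ⊢ p1, p1⊥
    [⅋]  ⊢ (p2⊥ ⅋ p2)
      [Ax]  ⊢ p2, p2⊥

Result: YES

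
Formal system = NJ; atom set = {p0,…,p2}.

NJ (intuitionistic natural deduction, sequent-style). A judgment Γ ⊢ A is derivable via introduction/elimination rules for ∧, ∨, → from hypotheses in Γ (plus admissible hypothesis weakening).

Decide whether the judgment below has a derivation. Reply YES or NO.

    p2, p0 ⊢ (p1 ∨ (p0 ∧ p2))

Derivation (root first):
[∨I₂] p2, p0 ⊢ (p1 ∨ (p0 ∧ p2))
  [∧I] p2, p0 ⊢ (p0 ∧ p2)
    [Ax] p0 ⊢ p0
    [Ax] p2 ⊢ p2

Result: YES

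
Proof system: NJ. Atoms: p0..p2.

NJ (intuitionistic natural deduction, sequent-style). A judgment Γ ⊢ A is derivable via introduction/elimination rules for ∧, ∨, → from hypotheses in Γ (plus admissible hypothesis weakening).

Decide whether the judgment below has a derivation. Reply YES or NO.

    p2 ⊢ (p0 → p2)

Derivation (root first):
[→I] p2 ⊢ (p0 → p2)
  [Wk] p2, p0 ⊢ p2
    [Ax] p2 ⊢ p2

Result: YES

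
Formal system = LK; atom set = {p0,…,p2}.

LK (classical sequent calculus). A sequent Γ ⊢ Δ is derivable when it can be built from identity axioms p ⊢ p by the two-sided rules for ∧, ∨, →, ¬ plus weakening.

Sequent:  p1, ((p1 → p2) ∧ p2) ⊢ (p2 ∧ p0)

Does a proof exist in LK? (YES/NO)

Enumerate valuations to refute Γ ⊢ Δ:
  v=000: Γ:[p1=F, ((p1 → p2) ∧ p2)=F] Δ:[(p2 ∧ p0)=F] refutes=False
  v=001: Γ:[p1=F, ((p1 → p2) ∧ p2)=T] Δ:[(p2 ∧ p0)=F] refutes=False
  v=010: Γ:[p1=T, ((p1 → p2) ∧ p2)=F] Δ:[(p2 ∧ p0)=F] refutes=False
  v=011: Γ:[p1=T, ((p1 → p2) ∧ p2)=T] Δ:[(p2 ∧ p0)=F] refutes=True  ← countermodel

Result: NO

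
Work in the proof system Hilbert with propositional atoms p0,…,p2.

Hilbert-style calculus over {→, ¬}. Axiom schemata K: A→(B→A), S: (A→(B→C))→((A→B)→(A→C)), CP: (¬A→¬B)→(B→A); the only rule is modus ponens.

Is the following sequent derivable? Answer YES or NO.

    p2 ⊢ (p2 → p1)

Truth-table refutation:
  v=000: Γ:[p2=F] Δ:[(p2 → p1)=T] refutes=False
  v=001: Γ:[p2=T] Δ:[(p2 → p1)=F] refutes=True  ← countermodel

Result: NO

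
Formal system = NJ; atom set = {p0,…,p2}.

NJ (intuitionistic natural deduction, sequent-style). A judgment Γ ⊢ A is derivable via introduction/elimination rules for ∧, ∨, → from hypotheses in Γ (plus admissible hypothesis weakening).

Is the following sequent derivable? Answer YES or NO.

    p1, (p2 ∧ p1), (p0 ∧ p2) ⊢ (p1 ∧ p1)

Derivation trace:
[∧I] p1, (p2 ∧ p1), (p0 ∧ p2) ⊢ (p1 ∧ p1)
  [Wk] p1, (p0 ∧ p2) ⊢ p1
    [Ax] p1 ⊢ p1
  [Wk] p1, (p0 ∧ p2), (p2 ∧ p1) ⊢ p1
    [Wk] p1, (p0 ∧ p2) ⊢ p1
      [Ax] p1 ⊢ p1

Result: YES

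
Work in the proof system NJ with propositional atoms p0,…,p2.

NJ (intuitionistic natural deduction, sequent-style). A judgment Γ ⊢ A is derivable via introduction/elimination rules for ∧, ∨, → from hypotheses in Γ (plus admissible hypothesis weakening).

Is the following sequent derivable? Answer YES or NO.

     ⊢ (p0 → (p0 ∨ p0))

Derivation (root first):
[→I]  ⊢ (p0 → (p0 ∨ p0))
  [∨I₁] p0 ⊢ (p0 ∨ p0)
    [Ax] p0 ⊢ p0

Result: YES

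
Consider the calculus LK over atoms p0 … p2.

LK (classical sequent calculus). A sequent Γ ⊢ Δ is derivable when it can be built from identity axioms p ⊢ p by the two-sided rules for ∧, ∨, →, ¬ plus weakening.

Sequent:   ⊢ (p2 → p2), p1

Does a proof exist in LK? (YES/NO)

Proof tree:
[WR]  ⊢ (p2 → p2), p1
  [→R]  ⊢ (p2 → p2)
    [Ax] p2 ⊢ p2

Result: YES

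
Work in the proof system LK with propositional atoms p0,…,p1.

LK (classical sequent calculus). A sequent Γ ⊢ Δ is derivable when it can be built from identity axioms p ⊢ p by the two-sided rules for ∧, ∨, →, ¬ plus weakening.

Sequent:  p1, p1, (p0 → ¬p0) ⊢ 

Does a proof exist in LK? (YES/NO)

Truth-table refutation:
  v=00: Γ:[p1=F, p1=F, (p0 → ¬p0)=T] Δ:[] refutes=False
  v=01: Γ:[p1=T, p1=T, (p0 → ¬p0)=T] Δ:[] refutes=True  ← countermodel

Result: NO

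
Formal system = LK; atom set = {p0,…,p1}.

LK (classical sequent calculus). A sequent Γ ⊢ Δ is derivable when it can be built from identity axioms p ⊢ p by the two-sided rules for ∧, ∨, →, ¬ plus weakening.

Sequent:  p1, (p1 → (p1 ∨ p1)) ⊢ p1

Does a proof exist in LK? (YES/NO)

Derivation trace:
[→L] p1, (p1 → (p1 ∨ p1)) ⊢ p1
  [Ax] p1 ⊢ p1
  [∨L] (p1 ∨ p1) ⊢ p1
    [Ax] p1 ⊢ p1
    [Ax] p1 ⊢ p1

Result: YES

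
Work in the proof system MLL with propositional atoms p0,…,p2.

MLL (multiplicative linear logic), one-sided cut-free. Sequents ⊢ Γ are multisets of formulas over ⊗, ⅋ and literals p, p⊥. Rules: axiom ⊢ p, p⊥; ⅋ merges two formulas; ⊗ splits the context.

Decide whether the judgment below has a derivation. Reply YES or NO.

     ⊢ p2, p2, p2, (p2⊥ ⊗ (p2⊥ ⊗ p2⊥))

Proof tree:
[⊗]  ⊢ p2, p2, p2, (p2⊥ ⊗ (p2⊥ ⊗ p2⊥))
  [Ax]  ⊢ p2, p2⊥
  [⊗]  ⊢ p2, p2, (p2⊥ ⊗ p2⊥)
    [Ax]  ⊢ p2, p2⊥
    [Ax]  ⊢ p2, p2⊥

Result: YES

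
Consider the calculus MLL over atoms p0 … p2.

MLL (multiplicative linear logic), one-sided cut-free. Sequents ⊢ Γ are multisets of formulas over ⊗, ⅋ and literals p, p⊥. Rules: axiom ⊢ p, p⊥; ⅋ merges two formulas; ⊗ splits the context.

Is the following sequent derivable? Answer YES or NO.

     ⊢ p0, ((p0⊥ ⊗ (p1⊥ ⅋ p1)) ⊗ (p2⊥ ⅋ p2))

Derivation (root first):
[⊗]  ⊢ p0, ((p0⊥ ⊗ (p1⊥ ⅋ p1)) ⊗ (p2⊥ ⅋ p2))
  [⊗]  ⊢ p0, (p0⊥ ⊗ (p1⊥ ⅋ p1))
    [Ax]  ⊢ p0, p0⊥
    [⅋]  ⊢ (p1⊥ ⅋ p1)
      [Ax]  ⊢ p1, p1⊥
  [⅋]  ⊢ (p2⊥ ⅋ p2)
    [Ax]  ⊢ p2, p2⊥

Result: YES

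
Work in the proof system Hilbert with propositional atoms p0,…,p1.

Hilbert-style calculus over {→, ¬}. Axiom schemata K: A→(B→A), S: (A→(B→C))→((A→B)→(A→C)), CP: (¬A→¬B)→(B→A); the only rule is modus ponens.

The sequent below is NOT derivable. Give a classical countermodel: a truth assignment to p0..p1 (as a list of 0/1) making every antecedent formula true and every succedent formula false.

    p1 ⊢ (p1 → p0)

Enumerate valuations to refute Γ ⊢ Δ:
  v=00: Γ:[p1=F] Δ:[(p1 → p0)=T] refutes=False
  v=01: Γ:[p1=T] Δ:[(p1 → p0)=F] refutes=True  ← countermodel

Result: [0, 1]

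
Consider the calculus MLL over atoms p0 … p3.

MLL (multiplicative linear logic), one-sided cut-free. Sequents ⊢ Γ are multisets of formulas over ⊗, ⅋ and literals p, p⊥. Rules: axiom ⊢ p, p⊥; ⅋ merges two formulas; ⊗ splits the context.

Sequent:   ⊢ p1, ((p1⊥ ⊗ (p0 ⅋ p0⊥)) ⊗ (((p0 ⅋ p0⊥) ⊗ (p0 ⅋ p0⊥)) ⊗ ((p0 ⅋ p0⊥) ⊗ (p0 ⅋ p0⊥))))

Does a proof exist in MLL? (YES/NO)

Derivation (root first):
[⊗]  ⊢ p1, ((p1⊥ ⊗ (p0 ⅋ p0⊥)) ⊗ (((p0 ⅋ p0⊥) ⊗ (p0 ⅋ p0⊥)) ⊗ ((p0 ⅋ p0⊥) ⊗ (p0 ⅋ p0⊥))))
  [⊗]  ⊢ p1, (p1⊥ ⊗ (p0 ⅋ p0⊥))
    [Ax]  ⊢ p1, p1⊥
    [⅋]  ⊢ (p0 ⅋ p0⊥)
      [Ax]  ⊢ p0, p0⊥
  [⊗]  ⊢ (((p0 ⅋ p0⊥) ⊗ (p0 ⅋ p0⊥)) ⊗ ((p0 ⅋ p0⊥) ⊗ (p0 ⅋ p0⊥)))
    [⊗]  ⊢ ((p0 ⅋ p0⊥) ⊗ (p0 ⅋ p0⊥))
      [⅋]  ⊢ (p0 ⅋ p0⊥)
        [Ax]  ⊢ p0, p0⊥
      [⅋]  ⊢ (p0 ⅋ p0⊥)
        [Ax]  ⊢ p0, p0⊥
    [⊗]  ⊢ ((p0 ⅋ p0⊥) ⊗ (p0 ⅋ p0⊥))
      [⅋]  ⊢ (p0 ⅋ p0⊥)
        [Ax]  ⊢ p0, p0⊥
      [⅋]  ⊢ (p0 ⅋ p0⊥)
        [Ax]  ⊢ p0, p0⊥

Result: YES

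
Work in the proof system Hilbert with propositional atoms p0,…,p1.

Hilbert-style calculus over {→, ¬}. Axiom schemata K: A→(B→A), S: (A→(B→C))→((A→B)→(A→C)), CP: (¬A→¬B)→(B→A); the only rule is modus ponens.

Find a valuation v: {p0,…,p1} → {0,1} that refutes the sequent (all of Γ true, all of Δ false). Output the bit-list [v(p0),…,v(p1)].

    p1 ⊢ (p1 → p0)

Search for a countermodel by truth-table:
  v=00: Γ:[p1=F] Δ:[(p1 → p0)=T] refutes=False
  v=01: Γ:[p1=T] Δ:[(p1 → p0)=F] refutes=True  ← countermodel

Result: [0, 1]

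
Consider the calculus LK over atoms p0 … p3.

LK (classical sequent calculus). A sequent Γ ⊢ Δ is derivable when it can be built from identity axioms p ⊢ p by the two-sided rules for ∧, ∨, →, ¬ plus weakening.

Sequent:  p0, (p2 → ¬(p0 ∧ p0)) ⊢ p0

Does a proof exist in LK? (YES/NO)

Derivation trace:
[→L] p0, (p2 → ¬(p0 ∧ p0)) ⊢ p0
  [WR] p0 ⊢ p0, p2
    [Ax] p0 ⊢ p0
  [¬L] p0, ¬(p0 ∧ p0) ⊢ 
    [∧R] p0 ⊢ (p0 ∧ p0)
      [Ax] p0 ⊢ p0
      [Ax] p0 ⊢ p0

Result: YES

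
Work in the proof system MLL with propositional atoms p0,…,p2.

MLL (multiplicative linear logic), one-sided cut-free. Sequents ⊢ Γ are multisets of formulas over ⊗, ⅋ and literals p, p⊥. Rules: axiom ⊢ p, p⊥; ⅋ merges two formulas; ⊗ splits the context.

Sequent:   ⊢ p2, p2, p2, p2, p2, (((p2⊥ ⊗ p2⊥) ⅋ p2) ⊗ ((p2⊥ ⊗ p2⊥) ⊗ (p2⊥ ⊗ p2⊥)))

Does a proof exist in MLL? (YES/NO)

Derivation (root first):
[⊗]  ⊢ p2, p2, p2, p2, p2, (((p2⊥ ⊗ p2⊥) ⅋ p2) ⊗ ((p2⊥ ⊗ p2⊥) ⊗ (p2⊥ ⊗ p2⊥)))
  [⅋]  ⊢ p2, ((p2⊥ ⊗ p2⊥) ⅋ p2)
    [⊗]  ⊢ p2, p2, (p2⊥ ⊗ p2⊥)
      [Ax]  ⊢ p2, p2⊥
      [Ax]  ⊢ p2, p2⊥
  [⊗]  ⊢ p2, p2, p2, p2, ((p2⊥ ⊗ p2⊥) ⊗ (p2⊥ ⊗ p2⊥))
    [⊗]  ⊢ p2, p2, (p2⊥ ⊗ p2⊥)
      [Ax]  ⊢ p2, p2⊥
      [Ax]  ⊢ p2, p2⊥
    [⊗]  ⊢ p2, p2, (p2⊥ ⊗ p2⊥)
      [Ax]  ⊢ p2, p2⊥
      [Ax]  ⊢ p2, p2⊥

Result: YES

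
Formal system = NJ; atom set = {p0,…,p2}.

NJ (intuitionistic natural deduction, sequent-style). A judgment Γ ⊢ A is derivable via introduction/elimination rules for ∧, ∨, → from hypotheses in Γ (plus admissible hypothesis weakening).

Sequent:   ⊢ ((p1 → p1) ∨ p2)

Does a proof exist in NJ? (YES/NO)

Derivation trace:
[∨I₁]  ⊢ ((p1 → p1) ∨ p2)
  [→I]  ⊢ (p1 → p1)
    [Ax] p1 ⊢ p1

Result: YES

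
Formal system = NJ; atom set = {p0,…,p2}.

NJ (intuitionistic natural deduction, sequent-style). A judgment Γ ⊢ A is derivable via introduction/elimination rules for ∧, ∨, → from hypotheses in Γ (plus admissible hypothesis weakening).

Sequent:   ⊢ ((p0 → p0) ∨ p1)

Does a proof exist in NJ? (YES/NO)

Derivation trace:
[∨I₁]  ⊢ ((p0 → p0) ∨ p1)
  [→I]  ⊢ (p0 → p0)
    [Ax] p0 ⊢ p0

Result: YES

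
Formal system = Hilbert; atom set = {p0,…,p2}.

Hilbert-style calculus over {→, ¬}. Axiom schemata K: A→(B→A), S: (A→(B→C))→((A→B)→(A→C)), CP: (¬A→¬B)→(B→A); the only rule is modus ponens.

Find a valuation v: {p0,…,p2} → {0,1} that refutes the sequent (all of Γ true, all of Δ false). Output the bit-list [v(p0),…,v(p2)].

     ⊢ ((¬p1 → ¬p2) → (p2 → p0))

Search for a countermodel by truth-table:
  v=000: Γ:[] Δ:[((¬p1 → ¬p2) → (p2 → p0))=T] refutes=False
  v=001: Γ:[] Δ:[((¬p1 → ¬p2) → (p2 → p0))=T] refutes=False
  v=010: Γ:[] Δ:[((¬p1 → ¬p2) → (p2 → p0))=T] refutes=False
  v=011: Γ:[] Δ:[((¬p1 → ¬p2) → (p2 → p0))=F] refutes=True  ← countermodel

Result: [0, 1, 1]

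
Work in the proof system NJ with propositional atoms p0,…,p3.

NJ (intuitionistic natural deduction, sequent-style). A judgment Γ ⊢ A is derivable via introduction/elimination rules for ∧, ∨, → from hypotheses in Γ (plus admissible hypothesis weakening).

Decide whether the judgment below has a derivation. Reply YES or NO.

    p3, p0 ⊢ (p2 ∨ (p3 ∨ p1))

Derivation trace:
[∨I₂] p3, p0 ⊢ (p2 ∨ (p3 ∨ p1))
  [∨I₁] p3, p0 ⊢ (p3 ∨ p1)
    [Wk] p3, p0 ⊢ p3
      [Ax] p3 ⊢ p3

Result: YES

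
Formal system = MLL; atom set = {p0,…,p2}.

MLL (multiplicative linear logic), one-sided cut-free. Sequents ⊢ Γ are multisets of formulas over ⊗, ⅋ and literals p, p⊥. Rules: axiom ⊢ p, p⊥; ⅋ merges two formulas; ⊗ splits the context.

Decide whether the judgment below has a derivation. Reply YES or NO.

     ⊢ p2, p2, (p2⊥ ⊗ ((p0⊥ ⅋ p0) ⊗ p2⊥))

Proof tree:
[⊗]  ⊢ p2, p2, (p2⊥ ⊗ ((p0⊥ ⅋ p0) ⊗ p2⊥))
  [Ax]  ⊢ p2, p2⊥
  [⊗]  ⊢ p2, ((p0⊥ ⅋ p0) ⊗ p2⊥)
    [⅋]  ⊢ (p0⊥ ⅋ p0)
      [Ax]  ⊢ p0, p0⊥
    [Ax]  ⊢ p2, p2⊥

Result: YES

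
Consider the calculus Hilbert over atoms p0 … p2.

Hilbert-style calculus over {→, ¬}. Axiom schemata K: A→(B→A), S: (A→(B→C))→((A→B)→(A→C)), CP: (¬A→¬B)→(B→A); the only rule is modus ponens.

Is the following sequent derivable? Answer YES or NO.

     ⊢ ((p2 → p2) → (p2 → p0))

Truth-table refutation:
  v=000: Γ:[] Δ:[((p2 → p2) → (p2 → p0))=T] refutes=False
  v=001: Γ:[] Δ:[((p2 → p2) → (p2 → p0))=F] refutes=True  ← countermodel

Result: NO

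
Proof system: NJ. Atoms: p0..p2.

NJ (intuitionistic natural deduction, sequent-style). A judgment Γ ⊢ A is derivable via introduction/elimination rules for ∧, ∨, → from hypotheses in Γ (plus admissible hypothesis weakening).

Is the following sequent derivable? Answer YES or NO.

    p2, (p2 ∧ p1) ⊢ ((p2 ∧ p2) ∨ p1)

Proof tree:
[∨I₁] p2, (p2 ∧ p1) ⊢ ((p2 ∧ p2) ∨ p1)
  [Wk] p2, (p2 ∧ p1) ⊢ (p2 ∧ p2)
    [∧I] p2 ⊢ (p2 ∧ p2)
      [Ax] p2 ⊢ p2
      [Ax] p2 ⊢ p2

Result: YES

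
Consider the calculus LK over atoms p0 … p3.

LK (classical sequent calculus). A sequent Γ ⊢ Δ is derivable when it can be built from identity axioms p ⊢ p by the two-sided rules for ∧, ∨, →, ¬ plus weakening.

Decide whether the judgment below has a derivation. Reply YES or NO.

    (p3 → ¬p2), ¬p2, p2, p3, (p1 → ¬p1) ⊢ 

Derivation (root first):
[→L] (p3 → ¬p2), ¬p2, p2, p3, (p1 → ¬p1) ⊢ 
  [→L] p2, p3, (p3 → ¬p2) ⊢ p1
    [Ax] p3 ⊢ p3
    [WR] p2, ¬p2 ⊢ p1
      [¬L] p2, ¬p2 ⊢ 
        [Ax] p2 ⊢ p2
  [¬L] p2, ¬p2, ¬p1 ⊢ 
    [WR] p2, ¬p2 ⊢ p1
      [¬L] p2, ¬p2 ⊢ 
        [Ax] p2 ⊢ p2

Result: YES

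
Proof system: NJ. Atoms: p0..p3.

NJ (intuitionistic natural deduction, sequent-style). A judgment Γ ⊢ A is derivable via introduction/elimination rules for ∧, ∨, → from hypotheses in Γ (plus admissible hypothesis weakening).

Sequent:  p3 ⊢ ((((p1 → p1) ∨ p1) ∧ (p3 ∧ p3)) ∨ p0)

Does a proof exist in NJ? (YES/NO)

Derivation (root first):
[∨I₁] p3 ⊢ ((((p1 → p1) ∨ p1) ∧ (p3 ∧ p3)) ∨ p0)
  [∧I] p3 ⊢ (((p1 → p1) ∨ p1) ∧ (p3 ∧ p3))
    [∨I₁]  ⊢ ((p1 → p1) ∨ p1)
      [→I]  ⊢ (p1 → p1)
        [Ax] p1 ⊢ p1
    [∧I] p3 ⊢ (p3 ∧ p3)
      [Ax] p3 ⊢ p3
      [Ax] p3 ⊢ p3

Result: YES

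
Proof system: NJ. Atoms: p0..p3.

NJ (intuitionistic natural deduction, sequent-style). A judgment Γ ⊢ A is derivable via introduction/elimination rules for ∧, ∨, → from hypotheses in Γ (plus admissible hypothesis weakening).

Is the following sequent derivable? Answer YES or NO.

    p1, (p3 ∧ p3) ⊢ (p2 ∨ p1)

Derivation (root first):
[Wk] p1, (p3 ∧ p3) ⊢ (p2 ∨ p1)
  [∨I₂] p1 ⊢ (p2 ∨ p1)
    [Ax] p1 ⊢ p1

Result: YES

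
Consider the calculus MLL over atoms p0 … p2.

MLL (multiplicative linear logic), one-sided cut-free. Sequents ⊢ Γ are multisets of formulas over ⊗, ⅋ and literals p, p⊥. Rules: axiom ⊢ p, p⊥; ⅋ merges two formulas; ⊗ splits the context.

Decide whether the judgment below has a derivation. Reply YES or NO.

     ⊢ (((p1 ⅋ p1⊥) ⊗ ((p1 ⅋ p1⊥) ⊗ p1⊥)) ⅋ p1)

Proof tree:
[⅋]  ⊢ (((p1 ⅋ p1⊥) ⊗ ((p1 ⅋ p1⊥) ⊗ p1⊥)) ⅋ p1)
  [⊗]  ⊢ p1, ((p1 ⅋ p1⊥) ⊗ ((p1 ⅋ p1⊥) ⊗ p1⊥))
    [⅋]  ⊢ (p1 ⅋ p1⊥)
      [Ax]  ⊢ p1, p1⊥
    [⊗]  ⊢ p1, ((p1 ⅋ p1⊥) ⊗ p1⊥)
      [⅋]  ⊢ (p1 ⅋ p1⊥)
        [Ax]  ⊢ p1, p1⊥
      [Ax]  ⊢ p1, p1⊥

Result: YES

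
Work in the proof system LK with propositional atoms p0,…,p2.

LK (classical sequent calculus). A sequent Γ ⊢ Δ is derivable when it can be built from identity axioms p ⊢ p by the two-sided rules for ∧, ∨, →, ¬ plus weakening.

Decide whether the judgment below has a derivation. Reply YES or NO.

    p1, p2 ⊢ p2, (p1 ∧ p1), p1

Derivation trace:
[WR] p1, p2 ⊢ p2, (p1 ∧ p1), p1
  [∧R] p1, p2 ⊢ p2, (p1 ∧ p1)
    [Ax] p1 ⊢ p1
    [WR] p2 ⊢ p2, p1
      [Ax] p2 ⊢ p2

Result: YES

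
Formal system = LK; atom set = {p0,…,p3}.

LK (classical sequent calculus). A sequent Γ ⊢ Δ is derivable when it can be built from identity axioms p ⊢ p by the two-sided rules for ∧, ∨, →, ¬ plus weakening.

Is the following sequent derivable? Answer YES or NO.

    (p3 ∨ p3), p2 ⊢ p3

Derivation (root first):
[WL] (p3 ∨ p3), p2 ⊢ p3
  [∨L] (p3 ∨ p3) ⊢ p3
    [Ax] p3 ⊢ p3
    [Ax] p3 ⊢ p3

Result: YES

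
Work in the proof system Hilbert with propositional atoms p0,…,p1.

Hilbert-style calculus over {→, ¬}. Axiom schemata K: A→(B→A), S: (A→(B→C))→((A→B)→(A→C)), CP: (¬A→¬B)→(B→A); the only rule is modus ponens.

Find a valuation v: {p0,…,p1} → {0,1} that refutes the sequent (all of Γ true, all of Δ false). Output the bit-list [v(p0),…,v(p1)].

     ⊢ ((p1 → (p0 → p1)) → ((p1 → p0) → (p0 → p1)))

Search for a countermodel by truth-table:
  v=00: Γ:[] Δ:[((p1 → (p0 → p1)) → ((p1 → p0) → (p0 → p1)))=T] refutes=False
  v=01: Γ:[] Δ:[((p1 → (p0 → p1)) → ((p1 → p0) → (p0 → p1)))=T] refutes=False
  v=10: Γ:[] Δ:[((p1 → (p0 → p1)) → ((p1 → p0) → (p0 → p1)))=F] refutes=True  ← countermodel

Result: [1, 0]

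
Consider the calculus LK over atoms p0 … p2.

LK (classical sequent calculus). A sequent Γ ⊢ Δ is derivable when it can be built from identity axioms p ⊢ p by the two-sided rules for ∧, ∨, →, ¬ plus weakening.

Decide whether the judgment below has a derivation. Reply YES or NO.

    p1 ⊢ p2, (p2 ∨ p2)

Enumerate valuations to refute Γ ⊢ Δ:
  v=000: Γ:[p1=F] Δ:[p2=F, (p2 ∨ p2)=F] refutes=False
  v=001: Γ:[p1=F] Δ:[p2=T, (p2 ∨ p2)=T] refutes=False
  v=010: Γ:[p1=T] Δ:[p2=F, (p2 ∨ p2)=F] refutes=True  ← countermodel

Result: NO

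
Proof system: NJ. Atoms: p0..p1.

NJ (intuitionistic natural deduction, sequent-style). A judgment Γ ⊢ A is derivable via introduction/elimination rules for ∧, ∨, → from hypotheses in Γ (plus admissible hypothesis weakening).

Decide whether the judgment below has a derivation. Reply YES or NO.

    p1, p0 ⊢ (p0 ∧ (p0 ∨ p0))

Derivation trace:
[∧I] p1, p0 ⊢ (p0 ∧ (p0 ∨ p0))
  [Ax] p0 ⊢ p0
  [Wk] p0, p1 ⊢ (p0 ∨ p0)
    [∨I₂] p0 ⊢ (p0 ∨ p0)
      [Ax] p0 ⊢ p0

Result: YES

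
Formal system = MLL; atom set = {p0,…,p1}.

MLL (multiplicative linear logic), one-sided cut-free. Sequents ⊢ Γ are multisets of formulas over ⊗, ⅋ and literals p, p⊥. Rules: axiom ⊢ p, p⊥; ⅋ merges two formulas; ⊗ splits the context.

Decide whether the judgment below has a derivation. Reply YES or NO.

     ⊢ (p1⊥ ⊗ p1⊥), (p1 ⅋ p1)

Proof tree:
[⅋]  ⊢ (p1⊥ ⊗ p1⊥), (p1 ⅋ p1)
  [⊗]  ⊢ p1, p1, (p1⊥ ⊗ p1⊥)
    [Ax]  ⊢ p1, p1⊥
    [Ax]  ⊢ p1, p1⊥

Result: YES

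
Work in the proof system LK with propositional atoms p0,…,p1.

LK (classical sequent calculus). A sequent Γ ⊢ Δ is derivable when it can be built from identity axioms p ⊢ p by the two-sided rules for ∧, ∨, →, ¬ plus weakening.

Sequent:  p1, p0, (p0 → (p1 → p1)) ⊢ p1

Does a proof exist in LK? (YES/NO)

Derivation (root first):
[→L] p1, p0, (p0 → (p1 → p1)) ⊢ p1
  [Ax] p0 ⊢ p0
  [→L] p1, (p1 → p1) ⊢ p1
    [Ax] p1 ⊢ p1
    [WL] p1, p1 ⊢ p1
      [Ax] p1 ⊢ p1

Result: YES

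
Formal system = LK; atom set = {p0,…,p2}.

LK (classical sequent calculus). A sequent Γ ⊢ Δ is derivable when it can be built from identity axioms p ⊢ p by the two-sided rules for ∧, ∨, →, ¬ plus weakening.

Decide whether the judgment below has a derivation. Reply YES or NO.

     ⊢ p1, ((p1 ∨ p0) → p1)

Search for a countermodel by truth-table:
  v=000: Γ:[] Δ:[p1=F, ((p1 ∨ p0) → p1)=T] refutes=False
  v=001: Γ:[] Δ:[p1=F, ((p1 ∨ p0) → p1)=T] refutes=False
  v=010: Γ:[] Δ:[p1=T, ((p1 ∨ p0) → p1)=T] refutes=False
  v=011: Γ:[] Δ:[p1=T, ((p1 ∨ p0) → p1)=T] refutes=False
  v=100: Γ:[] Δ:[p1=F, ((p1 ∨ p0) → p1)=F] refutes=True  ← countermodel

Result: NO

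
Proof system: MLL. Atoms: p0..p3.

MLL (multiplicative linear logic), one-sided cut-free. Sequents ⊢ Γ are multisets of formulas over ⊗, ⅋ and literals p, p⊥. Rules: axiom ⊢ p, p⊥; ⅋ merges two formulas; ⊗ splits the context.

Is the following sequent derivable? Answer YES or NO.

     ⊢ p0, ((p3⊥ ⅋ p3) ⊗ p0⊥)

Proof tree:
[⊗]  ⊢ p0, ((p3⊥ ⅋ p3) ⊗ p0⊥)
  [⅋]  ⊢ (p3⊥ ⅋ p3)
    [Ax]  ⊢ p3, p3⊥
  [Ax]  ⊢ p0, p0⊥

Result: YES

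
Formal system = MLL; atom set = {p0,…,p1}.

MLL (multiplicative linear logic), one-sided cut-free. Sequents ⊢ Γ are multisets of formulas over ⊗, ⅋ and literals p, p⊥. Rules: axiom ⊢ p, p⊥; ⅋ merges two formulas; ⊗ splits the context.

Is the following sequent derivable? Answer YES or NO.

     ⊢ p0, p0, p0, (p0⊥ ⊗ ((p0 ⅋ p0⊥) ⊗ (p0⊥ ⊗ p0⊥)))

Derivation trace:
[⊗]  ⊢ p0, p0, p0, (p0⊥ ⊗ ((p0 ⅋ p0⊥) ⊗ (p0⊥ ⊗ p0⊥)))
  [Ax]  ⊢ p0, p0⊥
  [⊗]  ⊢ p0, p0, ((p0 ⅋ p0⊥) ⊗ (p0⊥ ⊗ p0⊥))
    [⅋]  ⊢ (p0 ⅋ p0⊥)
      [Ax]  ⊢ p0, p0⊥
    [⊗]  ⊢ p0, p0, (p0⊥ ⊗ p0⊥)
      [Ax]  ⊢ p0, p0⊥
      [Ax]  ⊢ p0, p0⊥

Result: YES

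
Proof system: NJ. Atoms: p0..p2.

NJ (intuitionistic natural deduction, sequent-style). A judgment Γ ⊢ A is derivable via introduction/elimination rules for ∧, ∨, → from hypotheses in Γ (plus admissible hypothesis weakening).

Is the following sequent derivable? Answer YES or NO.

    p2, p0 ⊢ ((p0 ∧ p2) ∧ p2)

Proof tree:
[∧I] p2, p0 ⊢ ((p0 ∧ p2) ∧ p2)
  [∧I] p2, p0 ⊢ (p0 ∧ p2)
    [Ax] p0 ⊢ p0
    [Ax] p2 ⊢ p2
  [Ax] p2 ⊢ p2

Result: YES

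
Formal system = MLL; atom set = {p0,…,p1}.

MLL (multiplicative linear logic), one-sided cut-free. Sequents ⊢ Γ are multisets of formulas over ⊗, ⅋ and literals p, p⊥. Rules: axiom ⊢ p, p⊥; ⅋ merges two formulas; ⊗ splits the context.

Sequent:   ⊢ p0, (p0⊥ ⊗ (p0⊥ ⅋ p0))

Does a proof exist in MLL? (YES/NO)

Proof tree:
[⊗]  ⊢ p0, (p0⊥ ⊗ (p0⊥ ⅋ p0))
  [Ax]  ⊢ p0, p0⊥
  [⅋]  ⊢ (p0⊥ ⅋ p0)
    [Ax]  ⊢ p0, p0⊥

Result: YES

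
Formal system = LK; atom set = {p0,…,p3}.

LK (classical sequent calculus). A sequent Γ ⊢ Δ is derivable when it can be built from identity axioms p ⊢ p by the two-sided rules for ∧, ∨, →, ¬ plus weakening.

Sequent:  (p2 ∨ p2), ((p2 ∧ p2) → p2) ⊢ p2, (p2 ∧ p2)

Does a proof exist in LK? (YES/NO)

Derivation trace:
[→L] (p2 ∨ p2), ((p2 ∧ p2) → p2) ⊢ p2, (p2 ∧ p2)
  [∨L] (p2 ∨ p2) ⊢ p2, (p2 ∧ p2)
    [∧R] p2 ⊢ (p2 ∧ p2)
      [Ax] p2 ⊢ p2
      [Ax] p2 ⊢ p2
    [Ax] p2 ⊢ p2
  [∧R] p2 ⊢ (p2 ∧ p2)
    [Ax] p2 ⊢ p2
    [Ax] p2 ⊢ p2

Result: YES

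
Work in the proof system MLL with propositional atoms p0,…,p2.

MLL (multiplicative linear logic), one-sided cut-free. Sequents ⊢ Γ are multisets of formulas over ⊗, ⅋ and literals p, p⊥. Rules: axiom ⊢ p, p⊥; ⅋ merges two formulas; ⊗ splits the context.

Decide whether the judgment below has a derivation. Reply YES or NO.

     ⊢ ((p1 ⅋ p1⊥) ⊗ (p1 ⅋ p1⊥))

Proof tree:
[⊗]  ⊢ ((p1 ⅋ p1⊥) ⊗ (p1 ⅋ p1⊥))
  [⅋]  ⊢ (p1 ⅋ p1⊥)
    [Ax]  ⊢ p1, p1⊥
  [⅋]  ⊢ (p1 ⅋ p1⊥)
    [Ax]  ⊢ p1, p1⊥

Result: YES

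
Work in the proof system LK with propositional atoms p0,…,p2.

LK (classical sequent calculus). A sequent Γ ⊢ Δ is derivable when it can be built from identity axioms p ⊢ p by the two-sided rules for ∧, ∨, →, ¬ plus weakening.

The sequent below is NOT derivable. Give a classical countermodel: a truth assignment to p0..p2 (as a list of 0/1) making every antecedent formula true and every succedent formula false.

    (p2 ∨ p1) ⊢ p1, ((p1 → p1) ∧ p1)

Truth-table refutation:
  v=000: Γ:[(p2 ∨ p1)=F] Δ:[p1=F, ((p1 → p1) ∧ p1)=F] refutes=False
  v=001: Γ:[(p2 ∨ p1)=T] Δ:[p1=F, ((p1 → p1) ∧ p1)=F] refutes=True  ← countermodel

Result: [0, 0, 1]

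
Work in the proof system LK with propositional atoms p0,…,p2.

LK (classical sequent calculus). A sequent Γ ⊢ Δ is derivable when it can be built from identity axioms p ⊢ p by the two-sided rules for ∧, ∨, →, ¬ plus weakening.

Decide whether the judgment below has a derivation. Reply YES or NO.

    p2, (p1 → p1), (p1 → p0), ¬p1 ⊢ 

Search for a countermodel by truth-table:
  v=000: Γ:[p2=F, (p1 → p1)=T, (p1 → p0)=T, ¬p1=T] Δ:[] refutes=False
  v=001: Γ:[p2=T, (p1 → p1)=T, (p1 → p0)=T, ¬p1=T] Δ:[] refutes=True  ← countermodel

Result: NO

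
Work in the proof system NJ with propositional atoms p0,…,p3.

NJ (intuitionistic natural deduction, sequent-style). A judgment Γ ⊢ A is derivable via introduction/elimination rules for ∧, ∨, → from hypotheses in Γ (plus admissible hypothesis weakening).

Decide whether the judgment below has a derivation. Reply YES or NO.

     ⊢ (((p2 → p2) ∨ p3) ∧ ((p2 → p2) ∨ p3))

Derivation (root first):
[∧I]  ⊢ (((p2 → p2) ∨ p3) ∧ ((p2 → p2) ∨ p3))
  [∨I₁]  ⊢ ((p2 → p2) ∨ p3)
    [→I]  ⊢ (p2 → p2)
      [Ax] p2 ⊢ p2
  [∨I₁]  ⊢ ((p2 → p2) ∨ p3)
    [→I]  ⊢ (p2 → p2)
      [Ax] p2 ⊢ p2

Result: YES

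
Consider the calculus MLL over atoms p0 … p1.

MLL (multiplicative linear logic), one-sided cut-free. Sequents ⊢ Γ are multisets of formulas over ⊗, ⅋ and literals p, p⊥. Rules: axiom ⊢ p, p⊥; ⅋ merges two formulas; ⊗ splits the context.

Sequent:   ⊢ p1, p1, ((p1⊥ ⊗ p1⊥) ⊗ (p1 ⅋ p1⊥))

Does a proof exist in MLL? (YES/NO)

Proof tree:
[⊗]  ⊢ p1, p1, ((p1⊥ ⊗ p1⊥) ⊗ (p1 ⅋ p1⊥))
  [⊗]  ⊢ p1, p1, (p1⊥ ⊗ p1⊥)
    [Ax]  ⊢ p1, p1⊥
    [Ax]  ⊢ p1, p1⊥
  [⅋]  ⊢ (p1 ⅋ p1⊥)
    [Ax]  ⊢ p1, p1⊥

Result: YES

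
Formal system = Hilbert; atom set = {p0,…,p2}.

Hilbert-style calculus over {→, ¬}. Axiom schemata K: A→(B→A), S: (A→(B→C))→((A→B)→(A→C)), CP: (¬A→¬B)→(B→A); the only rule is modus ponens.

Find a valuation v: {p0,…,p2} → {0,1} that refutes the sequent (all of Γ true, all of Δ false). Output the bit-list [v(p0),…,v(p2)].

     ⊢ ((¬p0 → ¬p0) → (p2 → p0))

Truth-table refutation:
  v=000: Γ:[] Δ:[((¬p0 → ¬p0) → (p2 → p0))=T] refutes=False
  v=001: Γ:[] Δ:[((¬p0 → ¬p0) → (p2 → p0))=F] refutes=True  ← countermodel

Result: [0, 0, 1]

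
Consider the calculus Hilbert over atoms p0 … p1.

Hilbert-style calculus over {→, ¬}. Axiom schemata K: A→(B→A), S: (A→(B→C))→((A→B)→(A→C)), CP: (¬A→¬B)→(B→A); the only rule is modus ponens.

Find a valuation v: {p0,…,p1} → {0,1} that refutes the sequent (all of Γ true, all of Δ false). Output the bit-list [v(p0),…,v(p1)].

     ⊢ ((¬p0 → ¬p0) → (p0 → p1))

Enumerate valuations to refute Γ ⊢ Δ:
  v=00: Γ:[] Δ:[((¬p0 → ¬p0) → (p0 → p1))=T] refutes=False
  v=01: Γ:[] Δ:[((¬p0 → ¬p0) → (p0 → p1))=T] refutes=False
  v=10: Γ:[] Δ:[((¬p0 → ¬p0) → (p0 → p1))=F] refutes=True  ← countermodel

Result: [1, 0]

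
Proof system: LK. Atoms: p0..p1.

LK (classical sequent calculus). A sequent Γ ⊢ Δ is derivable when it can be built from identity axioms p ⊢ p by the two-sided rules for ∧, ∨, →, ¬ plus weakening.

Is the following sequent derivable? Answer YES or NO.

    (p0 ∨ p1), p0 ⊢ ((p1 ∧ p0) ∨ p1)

Search for a countermodel by truth-table:
  v=00: Γ:[(p0 ∨ p1)=F, p0=F] Δ:[((p1 ∧ p0) ∨ p1)=F] refutes=False
  v=01: Γ:[(p0 ∨ p1)=T, p0=F] Δ:[((p1 ∧ p0) ∨ p1)=T] refutes=False
  v=10: Γ:[(p0 ∨ p1)=T, p0=T] Δ:[((p1 ∧ p0) ∨ p1)=F] refutes=True  ← countermodel

Result: NO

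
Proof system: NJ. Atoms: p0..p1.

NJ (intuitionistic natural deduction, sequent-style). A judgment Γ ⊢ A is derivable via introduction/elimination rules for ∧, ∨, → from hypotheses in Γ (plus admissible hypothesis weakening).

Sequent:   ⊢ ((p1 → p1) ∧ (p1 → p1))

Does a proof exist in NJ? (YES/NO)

Derivation (root first):
[∧I]  ⊢ ((p1 → p1) ∧ (p1 → p1))
  [→I]  ⊢ (p1 → p1)
    [Ax] p1 ⊢ p1
  [→I]  ⊢ (p1 → p1)
    [Ax] p1 ⊢ p1

Result: YES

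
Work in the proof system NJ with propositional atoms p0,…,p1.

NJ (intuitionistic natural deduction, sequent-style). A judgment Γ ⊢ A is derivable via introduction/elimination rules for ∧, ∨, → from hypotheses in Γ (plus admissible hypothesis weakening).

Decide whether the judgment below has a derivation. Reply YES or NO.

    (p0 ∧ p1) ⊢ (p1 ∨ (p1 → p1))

Derivation trace:
[∨I₂] (p0 ∧ p1) ⊢ (p1 ∨ (p1 → p1))
  [→I] (p0 ∧ p1) ⊢ (p1 → p1)
    [Wk] p1, (p0 ∧ p1) ⊢ p1
      [Ax] p1 ⊢ p1

Result: YES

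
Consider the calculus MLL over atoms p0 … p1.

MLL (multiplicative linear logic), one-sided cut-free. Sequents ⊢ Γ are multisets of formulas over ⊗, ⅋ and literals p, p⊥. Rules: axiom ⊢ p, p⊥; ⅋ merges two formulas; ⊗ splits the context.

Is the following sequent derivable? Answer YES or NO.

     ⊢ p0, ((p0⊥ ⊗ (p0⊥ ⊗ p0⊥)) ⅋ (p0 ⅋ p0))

Derivation (root first):
[⅋]  ⊢ p0, ((p0⊥ ⊗ (p0⊥ ⊗ p0⊥)) ⅋ (p0 ⅋ p0))
  [⅋]  ⊢ p0, (p0⊥ ⊗ (p0⊥ ⊗ p0⊥)), (p0 ⅋ p0)
    [⊗]  ⊢ p0, p0, p0, (p0⊥ ⊗ (p0⊥ ⊗ p0⊥))
      [Ax]  ⊢ p0, p0⊥
      [⊗]  ⊢ p0, p0, (p0⊥ ⊗ p0⊥)
        [Ax]  ⊢ p0, p0⊥
        [Ax]  ⊢ p0, p0⊥

Result: YES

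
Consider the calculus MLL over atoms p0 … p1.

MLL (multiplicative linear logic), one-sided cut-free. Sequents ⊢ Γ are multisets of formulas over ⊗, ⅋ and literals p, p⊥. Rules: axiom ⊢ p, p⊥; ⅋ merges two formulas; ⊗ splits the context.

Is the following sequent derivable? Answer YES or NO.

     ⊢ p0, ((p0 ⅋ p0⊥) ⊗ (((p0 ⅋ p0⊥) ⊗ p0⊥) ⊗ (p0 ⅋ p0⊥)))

Derivation (root first):
[⊗]  ⊢ p0, ((p0 ⅋ p0⊥) ⊗ (((p0 ⅋ p0⊥) ⊗ p0⊥) ⊗ (p0 ⅋ p0⊥)))
  [⅋]  ⊢ (p0 ⅋ p0⊥)
    [Ax]  ⊢ p0, p0⊥
  [⊗]  ⊢ p0, (((p0 ⅋ p0⊥) ⊗ p0⊥) ⊗ (p0 ⅋ p0⊥))
    [⊗]  ⊢ p0, ((p0 ⅋ p0⊥) ⊗ p0⊥)
      [⅋]  ⊢ (p0 ⅋ p0⊥)
        [Ax]  ⊢ p0, p0⊥
      [Ax]  ⊢ p0, p0⊥
    [⅋]  ⊢ (p0 ⅋ p0⊥)
      [Ax]  ⊢ p0, p0⊥

Result: YES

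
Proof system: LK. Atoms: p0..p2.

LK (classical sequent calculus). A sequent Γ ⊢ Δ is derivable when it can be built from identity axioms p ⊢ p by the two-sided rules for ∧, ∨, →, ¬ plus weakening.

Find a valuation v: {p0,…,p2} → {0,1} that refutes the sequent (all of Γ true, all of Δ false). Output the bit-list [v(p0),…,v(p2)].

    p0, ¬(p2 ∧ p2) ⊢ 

Truth-table refutation:
  v=000: Γ:[p0=F, ¬(p2 ∧ p2)=T] Δ:[] refutes=False
  v=001: Γ:[p0=F, ¬(p2 ∧ p2)=F] Δ:[] refutes=False
  v=010: Γ:[p0=F, ¬(p2 ∧ p2)=T] Δ:[] refutes=False
  v=011: Γ:[p0=F, ¬(p2 ∧ p2)=F] Δ:[] refutes=False
  v=100: Γ:[p0=T, ¬(p2 ∧ p2)=T] Δ:[] refutes=True  ← countermodel

Result: [1, 0, 0]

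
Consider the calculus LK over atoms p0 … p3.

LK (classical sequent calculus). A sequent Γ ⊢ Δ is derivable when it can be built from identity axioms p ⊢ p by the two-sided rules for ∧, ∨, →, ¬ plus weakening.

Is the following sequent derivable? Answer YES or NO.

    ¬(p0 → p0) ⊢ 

Proof tree:
[¬L] ¬(p0 → p0) ⊢ 
  [→R]  ⊢ (p0 → p0)
    [Ax] p0 ⊢ p0

Result: YES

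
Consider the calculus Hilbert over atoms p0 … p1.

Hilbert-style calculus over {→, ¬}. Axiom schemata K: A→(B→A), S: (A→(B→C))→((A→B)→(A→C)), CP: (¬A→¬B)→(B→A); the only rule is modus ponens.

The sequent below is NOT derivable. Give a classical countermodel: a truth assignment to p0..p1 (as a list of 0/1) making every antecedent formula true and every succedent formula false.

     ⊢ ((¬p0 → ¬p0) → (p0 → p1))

Truth-table refutation:
  v=00: Γ:[] Δ:[((¬p0 → ¬p0) → (p0 → p1))=T] refutes=False
  v=01: Γ:[] Δ:[((¬p0 → ¬p0) → (p0 → p1))=T] refutes=False
  v=10: Γ:[] Δ:[((¬p0 → ¬p0) → (p0 → p1))=F] refutes=True  ← countermodel

Result: [1, 0]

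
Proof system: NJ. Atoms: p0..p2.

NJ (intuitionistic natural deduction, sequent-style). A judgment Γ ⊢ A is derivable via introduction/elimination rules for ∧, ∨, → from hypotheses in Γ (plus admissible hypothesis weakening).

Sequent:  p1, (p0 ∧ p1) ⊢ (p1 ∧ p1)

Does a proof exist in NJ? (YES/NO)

Proof tree:
[Wk] p1, (p0 ∧ p1) ⊢ (p1 ∧ p1)
  [∧I] p1 ⊢ (p1 ∧ p1)
    [Ax] p1 ⊢ p1
    [Ax] p1 ⊢ p1

Result: YES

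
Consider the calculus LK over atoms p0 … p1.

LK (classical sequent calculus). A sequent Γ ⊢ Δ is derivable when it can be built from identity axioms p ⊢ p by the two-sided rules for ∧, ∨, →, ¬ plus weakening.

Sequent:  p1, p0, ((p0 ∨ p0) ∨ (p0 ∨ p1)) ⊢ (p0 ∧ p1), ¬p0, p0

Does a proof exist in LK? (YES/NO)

Derivation (root first):
[∨L] p1, p0, ((p0 ∨ p0) ∨ (p0 ∨ p1)) ⊢ (p0 ∧ p1), ¬p0, p0
  [∨L] p1, p0, (p0 ∨ p0) ⊢ (p0 ∧ p1), p0
    [WL] p0, p0 ⊢ p0
      [Ax] p0 ⊢ p0
    [∧R] p1, p0 ⊢ (p0 ∧ p1)
      [Ax] p0 ⊢ p0
      [Ax] p1 ⊢ p1
  [∨L] p0, (p0 ∨ p1) ⊢ (p0 ∧ p1), ¬p0, p0
    [WL] p0, p0, p0 ⊢ p0
      [WL] p0, p0 ⊢ p0
        [Ax] p0 ⊢ p0
    [¬R] p1 ⊢ (p0 ∧ p1), ¬p0
      [∧R] p1, p0 ⊢ (p0 ∧ p1)
        [Ax] p0 ⊢ p0
        [Ax] p1 ⊢ p1

Result: YES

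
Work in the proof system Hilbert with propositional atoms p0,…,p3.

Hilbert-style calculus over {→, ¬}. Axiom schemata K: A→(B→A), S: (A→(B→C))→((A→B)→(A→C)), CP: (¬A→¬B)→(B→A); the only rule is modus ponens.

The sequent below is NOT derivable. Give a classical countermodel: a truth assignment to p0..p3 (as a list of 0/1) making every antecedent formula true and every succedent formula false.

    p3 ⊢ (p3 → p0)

Search for a countermodel by truth-table:
  v=0000: Γ:[p3=F] Δ:[(p3 → p0)=T] refutes=False
  v=0001: Γ:[p3=T] Δ:[(p3 → p0)=F] refutes=True  ← countermodel

Result: [0, 0, 0, 1]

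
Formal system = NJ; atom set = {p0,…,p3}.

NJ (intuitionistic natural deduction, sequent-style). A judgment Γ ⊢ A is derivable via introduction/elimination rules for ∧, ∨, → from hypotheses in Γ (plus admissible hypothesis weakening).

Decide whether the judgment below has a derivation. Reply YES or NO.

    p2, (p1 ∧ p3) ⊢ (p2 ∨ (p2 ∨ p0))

Derivation trace:
[∨I₂] p2, (p1 ∧ p3) ⊢ (p2 ∨ (p2 ∨ p0))
  [∨I₁] p2, (p1 ∧ p3) ⊢ (p2 ∨ p0)
    [Wk] p2, (p1 ∧ p3) ⊢ p2
      [Ax] p2 ⊢ p2

Result: YES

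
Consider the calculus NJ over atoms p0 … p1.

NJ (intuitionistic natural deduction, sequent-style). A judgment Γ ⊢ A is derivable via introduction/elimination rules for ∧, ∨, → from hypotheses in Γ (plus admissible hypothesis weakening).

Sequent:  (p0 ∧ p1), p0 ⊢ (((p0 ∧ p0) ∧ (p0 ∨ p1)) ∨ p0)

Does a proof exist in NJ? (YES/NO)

Proof tree:
[∨I₁] (p0 ∧ p1), p0 ⊢ (((p0 ∧ p0) ∧ (p0 ∨ p1)) ∨ p0)
  [∧I] (p0 ∧ p1), p0 ⊢ ((p0 ∧ p0) ∧ (p0 ∨ p1))
    [∧I] (p0 ∧ p1), p0 ⊢ (p0 ∧ p0)
      [Wk] p0, (p0 ∧ p1) ⊢ p0
        [Ax] p0 ⊢ p0
      [Wk] p0, (p0 ∧ p1) ⊢ p0
        [Ax] p0 ⊢ p0
    [∨I₁] p0 ⊢ (p0 ∨ p1)
      [Ax] p0 ⊢ p0

Result: YES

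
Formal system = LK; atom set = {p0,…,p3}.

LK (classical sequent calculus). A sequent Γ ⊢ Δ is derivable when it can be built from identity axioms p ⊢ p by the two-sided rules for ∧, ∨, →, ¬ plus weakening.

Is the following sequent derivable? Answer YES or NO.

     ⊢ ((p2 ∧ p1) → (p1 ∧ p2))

Proof tree:
[→R]  ⊢ ((p2 ∧ p1) → (p1 ∧ p2))
  [∧L] (p2 ∧ p1) ⊢ (p1 ∧ p2)
    [∧R] p1, p2 ⊢ (p1 ∧ p2)
      [Ax] p1 ⊢ p1
      [Ax] p2 ⊢ p2

Result: YES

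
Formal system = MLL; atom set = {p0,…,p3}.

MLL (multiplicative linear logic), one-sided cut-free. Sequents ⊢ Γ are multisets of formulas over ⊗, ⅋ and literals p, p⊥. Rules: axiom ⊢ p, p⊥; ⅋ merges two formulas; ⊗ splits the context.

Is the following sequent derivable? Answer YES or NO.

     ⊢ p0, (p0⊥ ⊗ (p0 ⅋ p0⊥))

Proof tree:
[⊗]  ⊢ p0, (p0⊥ ⊗ (p0 ⅋ p0⊥))
  [Ax]  ⊢ p0, p0⊥
  [⅋]  ⊢ (p0 ⅋ p0⊥)
    [Ax]  ⊢ p0, p0⊥

Result: YES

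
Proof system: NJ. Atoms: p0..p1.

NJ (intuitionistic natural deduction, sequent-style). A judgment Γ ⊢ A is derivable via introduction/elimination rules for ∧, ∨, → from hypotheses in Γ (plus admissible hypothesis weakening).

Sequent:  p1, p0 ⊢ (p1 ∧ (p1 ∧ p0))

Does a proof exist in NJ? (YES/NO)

Derivation (root first):
[∧I] p1, p0 ⊢ (p1 ∧ (p1 ∧ p0))
  [Ax] p1 ⊢ p1
  [∧I] p1, p0 ⊢ (p1 ∧ p0)
    [Ax] p1 ⊢ p1
    [Ax] p0 ⊢ p0

Result: YES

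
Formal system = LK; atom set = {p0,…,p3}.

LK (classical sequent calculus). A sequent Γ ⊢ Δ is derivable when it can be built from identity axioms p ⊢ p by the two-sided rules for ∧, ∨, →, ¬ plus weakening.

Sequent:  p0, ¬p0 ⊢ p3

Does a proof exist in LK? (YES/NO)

Proof tree:
[WR] p0, ¬p0 ⊢ p3
  [¬L] p0, ¬p0 ⊢ 
    [Ax] p0 ⊢ p0

Result: YES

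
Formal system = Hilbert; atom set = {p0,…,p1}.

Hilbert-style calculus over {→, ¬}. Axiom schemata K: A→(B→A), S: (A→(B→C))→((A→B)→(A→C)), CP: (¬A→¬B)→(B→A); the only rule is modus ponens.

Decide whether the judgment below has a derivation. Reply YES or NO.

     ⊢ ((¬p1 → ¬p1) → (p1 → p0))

Truth-table refutation:
  v=00: Γ:[] Δ:[((¬p1 → ¬p1) → (p1 → p0))=T] refutes=False
  v=01: Γ:[] Δ:[((¬p1 → ¬p1) → (p1 → p0))=F] refutes=True  ← countermodel

Result: NO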